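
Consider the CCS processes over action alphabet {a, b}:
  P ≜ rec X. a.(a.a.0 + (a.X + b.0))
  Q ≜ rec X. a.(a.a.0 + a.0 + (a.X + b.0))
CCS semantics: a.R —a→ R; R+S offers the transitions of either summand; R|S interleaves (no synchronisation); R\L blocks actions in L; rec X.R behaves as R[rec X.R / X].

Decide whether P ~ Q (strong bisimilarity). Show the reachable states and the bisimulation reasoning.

P's transition system — 4 states:
  m0 = rec X. a.(a.a.0 + (a.X + b.0)) ⊢ —a→ m1
  m1 = a.a.0 + (a.(rec X. a.(a.a.0 + (a.X + b.0))) + b.0) ⊢ —a→ m0, —a→ m2, —b→ m3
  m2 = a.0 ⊢ —a→ m3
  m3 = 0 ⊢ deadlocked
Q's transition system — 4 states:
  n0 = rec X. a.(a.a.0 + a.0 + (a.X + b.0)) ⊢ —a→ n1
  n1 = a.a.0 + a.0 + (a.(rec X. a.(a.a.0 + a.0 + (a.X + b.0))) + b.0) ⊢ —a→ n0, —a→ n2, —a→ n3, —b→ n2
  n2 = 0 ⊢ deadlocked
  n3 = a.0 ⊢ —a→ n2
Bisimilarity quotient blocks:
  B0 = {m0}
  B1 = {m1}
  B2 = {m3, n2}
  B3 = {m2, n3}
  B4 = {n0}
  B5 = {n1}
m0 ∈ B0, n0 ∈ B4 → different blocks

NO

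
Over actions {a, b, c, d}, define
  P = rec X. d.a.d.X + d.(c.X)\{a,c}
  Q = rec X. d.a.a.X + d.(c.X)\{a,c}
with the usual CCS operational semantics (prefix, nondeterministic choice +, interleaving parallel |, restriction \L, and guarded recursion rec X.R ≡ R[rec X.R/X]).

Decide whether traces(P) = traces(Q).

traces(P) ≠ traces(Q) — witness ⟨dad⟩

LTS(P): 4 reachable states
  s0 = rec X. d.a.d.X + d.(c.X)\{a,c} | -d-> s1, -d-> s2
  s1 = (c.(rec X. d.a.d.X + d.(c.X)\{a,c}))\{a,c} | deadlocked
  s2 = a.d.(rec X. d.a.d.X + d.(c.X)\{a,c}) | -a-> s3
  s3 = d.(rec X. d.a.d.X + d.(c.X)\{a,c}) | -d-> s0
LTS(Q): 4 reachable states
  t0 = rec X. d.a.a.X + d.(c.X)\{a,c} | -d-> t1, -d-> t2
  t1 = (c.(rec X. d.a.a.X + d.(c.X)\{a,c}))\{a,c} | deadlocked
  t2 = a.a.(rec X. d.a.a.X + d.(c.X)\{a,c}) | -a-> t3
  t3 = a.(rec X. d.a.a.X + d.(c.X)\{a,c}) | -a-> t0
Trace ⟨dad⟩ through P, begin at {s0}:
  after d @ step 1: {s1, s2}
  after a @ step 2: {s3}
  after d @ step 3: {s0}
  ✓ P
Trace ⟨dad⟩ through Q, begin at {t0}:
  after d @ step 1: {t1, t2}
  after a @ step 2: {t3}
  after d @ step 3: ∅ (Q stuck)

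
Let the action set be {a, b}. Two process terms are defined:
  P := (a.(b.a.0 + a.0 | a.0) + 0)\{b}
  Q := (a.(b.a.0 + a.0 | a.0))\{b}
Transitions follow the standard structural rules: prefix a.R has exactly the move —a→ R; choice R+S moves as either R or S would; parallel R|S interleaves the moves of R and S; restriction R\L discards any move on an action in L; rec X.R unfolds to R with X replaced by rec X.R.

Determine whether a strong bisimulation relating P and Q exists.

YES

LTS(P): 5 reachable states
  m0 = (a.(b.a.0 + a.0 | a.0) + 0)\{b} :: --a--▸ m1
  m1 = (b.a.0 + a.0 | a.0)\{b} :: --a--▸ m2, --a--▸ m3
  m2 = (0 | a.0)\{b} :: --a--▸ m4
  m3 = (a.0 | 0)\{b} :: --a--▸ m4
  m4 = (0 | 0)\{b} :: stopped
LTS(Q): 5 reachable states
  n0 = (a.(b.a.0 + a.0 | a.0))\{b} :: --a--▸ n1
  n1 = (b.a.0 + a.0 | a.0)\{b} :: --a--▸ n2, --a--▸ n3
  n2 = (0 | a.0)\{b} :: --a--▸ n4
  n3 = (a.0 | 0)\{b} :: --a--▸ n4
  n4 = (0 | 0)\{b} :: stopped
Partition-refinement fixed point:
  B0 = {m0, n0}
  B1 = {m1, n1}
  B2 = {m2, m3, n2, n3}
  B3 = {m4, n4}
m0 ∈ B0, n0 ∈ B0 → same block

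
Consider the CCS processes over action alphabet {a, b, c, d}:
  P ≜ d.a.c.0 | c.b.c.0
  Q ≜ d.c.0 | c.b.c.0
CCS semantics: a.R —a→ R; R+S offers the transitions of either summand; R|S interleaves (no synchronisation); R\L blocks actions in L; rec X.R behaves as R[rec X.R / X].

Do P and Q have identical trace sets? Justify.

NO — witness ⟨da⟩

LTS(P): 16 reachable states
  p0 = d.a.c.0 | c.b.c.0 ⊢ --c--▸ p1, --d--▸ p2
  p1 = d.a.c.0 | b.c.0 ⊢ --b--▸ p3, --d--▸ p4
  p2 = a.c.0 | c.b.c.0 ⊢ --a--▸ p5, --c--▸ p4
  p3 = d.a.c.0 | c.0 ⊢ --c--▸ p6, --d--▸ p7
  p4 = a.c.0 | b.c.0 ⊢ --a--▸ p8, --b--▸ p7
  p5 = c.0 | c.b.c.0 ⊢ --c--▸ p8, --c--▸ p9
  p6 = d.a.c.0 | 0 ⊢ --d--▸ p10
  p7 = a.c.0 | c.0 ⊢ --a--▸ p11, --c--▸ p10
  p8 = c.0 | b.c.0 ⊢ --b--▸ p11, --c--▸ p12
  p9 = 0 | c.b.c.0 ⊢ --c--▸ p12
  p10 = a.c.0 | 0 ⊢ --a--▸ p13
  p11 = c.0 | c.0 ⊢ --c--▸ p13, --c--▸ p14
  p12 = 0 | b.c.0 ⊢ --b--▸ p14
  p13 = c.0 | 0 ⊢ --c--▸ p15
  p14 = 0 | c.0 ⊢ --c--▸ p15
  p15 = 0 | 0 ⊢ (no moves)
LTS(Q): 12 reachable states
  q0 = d.c.0 | c.b.c.0 ⊢ --c--▸ q1, --d--▸ q2
  q1 = d.c.0 | b.c.0 ⊢ --b--▸ q3, --d--▸ q4
  q2 = c.0 | c.b.c.0 ⊢ --c--▸ q4, --c--▸ q5
  q3 = d.c.0 | c.0 ⊢ --c--▸ q6, --d--▸ q7
  q4 = c.0 | b.c.0 ⊢ --b--▸ q7, --c--▸ q8
  q5 = 0 | c.b.c.0 ⊢ --c--▸ q8
  q6 = d.c.0 | 0 ⊢ --d--▸ q9
  q7 = c.0 | c.0 ⊢ --c--▸ q10, --c--▸ q9
  q8 = 0 | b.c.0 ⊢ --b--▸ q10
  q9 = c.0 | 0 ⊢ --c--▸ q11
  q10 = 0 | c.0 ⊢ --c--▸ q11
  q11 = 0 | 0 ⊢ (no moves)
Trace ⟨da⟩ through P, begin at {p0}:
  [1] d ⇒ {p2}
  [2] a ⇒ {p5}
  P completes σ.
Trace ⟨da⟩ through Q, begin at {q0}:
  [1] d ⇒ {q2}
  [2] a ⇒ ∅ (Q stuck)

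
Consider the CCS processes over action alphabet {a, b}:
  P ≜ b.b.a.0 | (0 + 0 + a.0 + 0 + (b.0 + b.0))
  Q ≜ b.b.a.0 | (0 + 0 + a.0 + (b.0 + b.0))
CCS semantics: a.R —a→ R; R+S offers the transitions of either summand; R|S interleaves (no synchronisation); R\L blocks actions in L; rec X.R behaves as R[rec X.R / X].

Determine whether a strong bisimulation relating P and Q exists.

YES

Reachable graph of P (8 states):
  p0 = b.b.a.0 | (0 + 0 + a.0 + 0 + (b.0 + b.0)) | ··a··> p1, ··b··> p1, ··b··> p2
  p1 = b.b.a.0 | 0 | ··b··> p3
  p2 = b.a.0 | (0 + 0 + a.0 + 0 + (b.0 + b.0)) | ··a··> p3, ··b··> p3, ··b··> p4
  p3 = b.a.0 | 0 | ··b··> p5
  p4 = a.0 | (0 + 0 + a.0 + 0 + (b.0 + b.0)) | ··a··> p5, ··a··> p6, ··b··> p5
  p5 = a.0 | 0 | ··a··> p7
  p6 = 0 | (0 + 0 + a.0 + 0 + (b.0 + b.0)) | ··a··> p7, ··b··> p7
  p7 = 0 | 0 | (no moves)
Reachable graph of Q (8 states):
  q0 = b.b.a.0 | (0 + 0 + a.0 + (b.0 + b.0)) | ··a··> q1, ··b··> q1, ··b··> q2
  q1 = b.b.a.0 | 0 | ··b··> q3
  q2 = b.a.0 | (0 + 0 + a.0 + (b.0 + b.0)) | ··a··> q3, ··b··> q3, ··b··> q4
  q3 = b.a.0 | 0 | ··b··> q5
  q4 = a.0 | (0 + 0 + a.0 + (b.0 + b.0)) | ··a··> q5, ··a··> q6, ··b··> q5
  q5 = a.0 | 0 | ··a··> q7
  q6 = 0 | (0 + 0 + a.0 + (b.0 + b.0)) | ··a··> q7, ··b··> q7
  q7 = 0 | 0 | (no moves)
Bisimilarity quotient blocks:
  B0 = {p0, q0}
  B1 = {p1, q1}
  B2 = {p3, q3}
  B3 = {p5, q5}
  B4 = {p7, q7}
  B5 = {p2, q2}
  B6 = {p4, q4}
  B7 = {p6, q6}
p0 ∈ B0, q0 ∈ B0 → same block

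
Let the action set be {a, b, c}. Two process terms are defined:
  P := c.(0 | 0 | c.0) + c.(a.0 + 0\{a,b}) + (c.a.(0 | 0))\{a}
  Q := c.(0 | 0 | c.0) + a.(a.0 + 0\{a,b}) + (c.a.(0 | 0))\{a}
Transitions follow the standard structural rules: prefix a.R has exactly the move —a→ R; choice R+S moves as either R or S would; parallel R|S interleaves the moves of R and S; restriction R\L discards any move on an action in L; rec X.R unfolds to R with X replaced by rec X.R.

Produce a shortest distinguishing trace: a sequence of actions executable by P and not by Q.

ca

P's transition system — 6 states:
  p0 = c.(0 | 0 | c.0) + c.(a.0 + 0\{a,b}) + (c.a.(0 | 0))\{a} | ··c··> p1, ··c··> p2, ··c··> p3
  p1 = (a.(0 | 0))\{a} | ·
  p2 = 0 | 0 | c.0 | ··c··> p4
  p3 = a.0 + 0\{a,b} | ··a··> p5
  p4 = 0 | 0 | 0 | ·
  p5 = 0 | ·
Q's transition system — 6 states:
  q0 = c.(0 | 0 | c.0) + a.(a.0 + 0\{a,b}) + (c.a.(0 | 0))\{a} | ··a··> q1, ··c··> q2, ··c··> q3
  q1 = a.0 + 0\{a,b} | ··a··> q4
  q2 = (a.(0 | 0))\{a} | ·
  q3 = 0 | 0 | c.0 | ··c··> q5
  q4 = 0 | ·
  q5 = 0 | 0 | 0 | ·
Run σ = ⟨ca⟩ on P: start {p0}
  [1] c ⇒ {p1, p2, p3}
  [2] a ⇒ {p5}
  — P admits the full trace.
Run σ = ⟨ca⟩ on Q: start {q0}
  [1] c ⇒ {q2, q3}
  [2] a ⇒ ∅  — Q cannot continue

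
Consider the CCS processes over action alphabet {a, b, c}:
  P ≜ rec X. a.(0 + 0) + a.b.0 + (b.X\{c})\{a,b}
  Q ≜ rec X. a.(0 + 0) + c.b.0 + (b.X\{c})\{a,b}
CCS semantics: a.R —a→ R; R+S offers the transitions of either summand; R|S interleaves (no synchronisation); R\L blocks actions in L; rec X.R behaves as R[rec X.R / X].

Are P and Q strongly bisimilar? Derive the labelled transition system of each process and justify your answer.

P's transition system — 4 states:
  m0 = rec X. a.(0 + 0) + a.b.0 + (b.X\{c})\{a,b} has moves —a→ m1, —a→ m2
  m1 = 0 + 0 has moves ∅
  m2 = b.0 has moves —b→ m3
  m3 = 0 has moves ∅
Q's transition system — 4 states:
  n0 = rec X. a.(0 + 0) + c.b.0 + (b.X\{c})\{a,b} has moves —a→ n1, —c→ n2
  n1 = 0 + 0 has moves ∅
  n2 = b.0 has moves —b→ n3
  n3 = 0 has moves ∅
Bisimilarity quotient blocks:
  B0 = {m0}
  B1 = {m1, m3, n1, n3}
  B2 = {m2, n2}
  B3 = {n0}
m0 ∈ B0, n0 ∈ B3 → different blocks

NO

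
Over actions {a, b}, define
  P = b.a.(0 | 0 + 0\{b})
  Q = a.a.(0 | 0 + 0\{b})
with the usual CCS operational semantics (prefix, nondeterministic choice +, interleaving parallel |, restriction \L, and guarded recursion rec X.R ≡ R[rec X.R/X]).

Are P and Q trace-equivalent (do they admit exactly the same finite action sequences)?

trace-distinct — witness ⟨b⟩

P's transition system — 3 states:
  m0 = b.a.(0 | 0 + 0\{b}) has moves -b-> m1
  m1 = a.(0 | 0 + 0\{b}) has moves -a-> m2
  m2 = 0 | 0 + 0\{b} has moves (no moves)
Q's transition system — 3 states:
  n0 = a.a.(0 | 0 + 0\{b}) has moves -a-> n1
  n1 = a.(0 | 0 + 0\{b}) has moves -a-> n2
  n2 = 0 | 0 + 0\{b} has moves (no moves)
Executing b from P (initial set {m0}):
  [1] b ⇒ {m1}
  — P admits the full trace.
Executing b from Q (initial set {n0}):
  [1] b ⇒ ∅  — Q cannot continue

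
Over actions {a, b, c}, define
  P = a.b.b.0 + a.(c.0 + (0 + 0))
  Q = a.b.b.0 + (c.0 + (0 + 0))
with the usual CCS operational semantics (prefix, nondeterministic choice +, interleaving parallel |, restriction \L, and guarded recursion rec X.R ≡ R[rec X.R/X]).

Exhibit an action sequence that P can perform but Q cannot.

LTS(P): 5 reachable states
  m0 = a.b.b.0 + a.(c.0 + (0 + 0)) has moves —a→ m1, —a→ m2
  m1 = b.b.0 has moves —b→ m3
  m2 = c.0 + (0 + 0) has moves —c→ m4
  m3 = b.0 has moves —b→ m4
  m4 = 0 has moves ∅
LTS(Q): 4 reachable states
  n0 = a.b.b.0 + (c.0 + (0 + 0)) has moves —a→ n1, —c→ n2
  n1 = b.b.0 has moves —b→ n3
  n2 = 0 has moves ∅
  n3 = b.0 has moves —b→ n2
Executing ac from P (initial set {m0}):
  [1] a ⇒ {m1, m2}
  [2] c ⇒ {m4}
  ✓ P
Executing ac from Q (initial set {n0}):
  [1] a ⇒ {n1}
  [2] c ⇒ no successor for Q

ac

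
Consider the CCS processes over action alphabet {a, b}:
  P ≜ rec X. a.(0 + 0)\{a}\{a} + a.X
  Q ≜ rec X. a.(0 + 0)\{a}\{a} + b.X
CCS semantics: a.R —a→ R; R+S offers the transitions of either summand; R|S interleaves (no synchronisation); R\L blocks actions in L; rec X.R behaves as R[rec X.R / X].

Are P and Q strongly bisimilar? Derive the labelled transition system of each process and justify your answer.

LTS(P): 2 reachable states
  u0 = rec X. a.(0 + 0)\{a}\{a} + a.X | --a--▸ u0, --a--▸ u1
  u1 = (0 + 0)\{a}\{a} | ∅
LTS(Q): 2 reachable states
  v0 = rec X. a.(0 + 0)\{a}\{a} + b.X | --a--▸ v1, --b--▸ v0
  v1 = (0 + 0)\{a}\{a} | ∅
Bisimilarity quotient blocks:
  B0 = {u0}
  B1 = {u1, v1}
  B2 = {v0}
u0 ∈ B0, v0 ∈ B2 → different blocks

NO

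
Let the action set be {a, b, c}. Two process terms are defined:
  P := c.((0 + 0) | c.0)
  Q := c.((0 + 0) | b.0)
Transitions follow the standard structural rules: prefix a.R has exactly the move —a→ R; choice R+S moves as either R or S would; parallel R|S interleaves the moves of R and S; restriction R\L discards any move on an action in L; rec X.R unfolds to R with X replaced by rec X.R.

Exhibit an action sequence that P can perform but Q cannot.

Reachable graph of P (3 states):
  m0 = c.((0 + 0) | c.0) has moves —c→ m1
  m1 = (0 + 0) | c.0 has moves —c→ m2
  m2 = (0 + 0) | 0 has moves stopped
Reachable graph of Q (3 states):
  n0 = c.((0 + 0) | b.0) has moves —c→ n1
  n1 = (0 + 0) | b.0 has moves —b→ n2
  n2 = (0 + 0) | 0 has moves stopped
Trace ⟨cc⟩ through P, begin at {m0}:
  step 1 (c): {m1}
  step 2 (c): {m2}
  P completes σ.
Trace ⟨cc⟩ through Q, begin at {n0}:
  step 1 (c): {n1}
  step 2 (c): ∅  — Q cannot continue

cc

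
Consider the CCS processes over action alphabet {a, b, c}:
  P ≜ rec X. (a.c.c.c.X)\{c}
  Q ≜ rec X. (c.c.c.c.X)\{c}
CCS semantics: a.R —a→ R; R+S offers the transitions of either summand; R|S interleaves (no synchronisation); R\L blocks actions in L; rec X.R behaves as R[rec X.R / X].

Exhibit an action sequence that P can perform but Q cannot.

a

Reachable graph of P (2 states):
  s0 = rec X. (a.c.c.c.X)\{c} | -a-> s1
  s1 = (c.c.c.(rec X. (a.c.c.c.X)\{c}))\{c} | ∅
Reachable graph of Q (1 states):
  t0 = rec X. (c.c.c.c.X)\{c} | ∅
Executing a from P (initial set {s0}):
  after a @ step 1: {s1}
  P completes σ.
Executing a from Q (initial set {t0}):
  after a @ step 1: ∅  — Q cannot continue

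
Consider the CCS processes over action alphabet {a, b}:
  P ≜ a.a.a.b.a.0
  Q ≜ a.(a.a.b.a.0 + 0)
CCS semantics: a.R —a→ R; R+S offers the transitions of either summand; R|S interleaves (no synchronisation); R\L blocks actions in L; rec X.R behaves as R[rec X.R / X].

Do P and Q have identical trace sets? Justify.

Reachable graph of P (6 states):
  s0 = a.a.a.b.a.0 ⊢ =a=> s1
  s1 = a.a.b.a.0 ⊢ =a=> s2
  s2 = a.b.a.0 ⊢ =a=> s3
  s3 = b.a.0 ⊢ =b=> s4
  s4 = a.0 ⊢ =a=> s5
  s5 = 0 ⊢ ∅
Reachable graph of Q (6 states):
  t0 = a.(a.a.b.a.0 + 0) ⊢ =a=> t1
  t1 = a.a.b.a.0 + 0 ⊢ =a=> t2
  t2 = a.b.a.0 ⊢ =a=> t3
  t3 = b.a.0 ⊢ =b=> t4
  t4 = a.0 ⊢ =a=> t5
  t5 = 0 ⊢ ∅
Partition-refinement fixed point:
  B0 = {s0, t0}
  B1 = {s1, t1}
  B2 = {s2, t2}
  B3 = {s3, t3}
  B4 = {s4, t4}
  B5 = {s5, t5}
s0 ∈ B0, t0 ∈ B0 → same block
Bisimilar ⇒ trace-equivalent.

traces(P) = traces(Q)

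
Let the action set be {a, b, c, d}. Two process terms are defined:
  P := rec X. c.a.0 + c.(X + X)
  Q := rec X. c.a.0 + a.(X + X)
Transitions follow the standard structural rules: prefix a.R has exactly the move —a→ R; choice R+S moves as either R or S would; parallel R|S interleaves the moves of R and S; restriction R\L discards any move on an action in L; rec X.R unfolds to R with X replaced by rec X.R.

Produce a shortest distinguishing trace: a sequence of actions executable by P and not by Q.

P's transition system — 4 states:
  s0 = rec X. c.a.0 + c.(X + X) has moves -c-> s1, -c-> s2
  s1 = (rec X. c.a.0 + c.(X + X)) + (rec X. c.a.0 + c.(X + X)) has moves -c-> s1, -c-> s2
  s2 = a.0 has moves -a-> s3
  s3 = 0 has moves (no moves)
Q's transition system — 4 states:
  t0 = rec X. c.a.0 + a.(X + X) has moves -a-> t1, -c-> t2
  t1 = (rec X. c.a.0 + a.(X + X)) + (rec X. c.a.0 + a.(X + X)) has moves -a-> t1, -c-> t2
  t2 = a.0 has moves -a-> t3
  t3 = 0 has moves (no moves)
Run σ = ⟨cc⟩ on P: start {s0}
  [1] c ⇒ {s1, s2}
  [2] c ⇒ {s1, s2}
  ✓ P
Run σ = ⟨cc⟩ on Q: start {t0}
  [1] c ⇒ {t2}
  [2] c ⇒ ∅ (Q stuck)

cc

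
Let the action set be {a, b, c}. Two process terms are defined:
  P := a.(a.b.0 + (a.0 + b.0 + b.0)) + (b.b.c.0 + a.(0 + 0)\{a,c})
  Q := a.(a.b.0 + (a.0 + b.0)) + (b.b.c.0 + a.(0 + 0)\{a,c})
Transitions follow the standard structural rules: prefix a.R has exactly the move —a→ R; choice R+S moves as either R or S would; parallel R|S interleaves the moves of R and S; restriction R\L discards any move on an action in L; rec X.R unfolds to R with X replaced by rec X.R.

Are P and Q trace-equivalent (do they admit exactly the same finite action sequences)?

trace-equivalent

LTS(P): 7 reachable states
  p0 = a.(a.b.0 + (a.0 + b.0 + b.0)) + (b.b.c.0 + a.(0 + 0)\{a,c}) → -a-> p1, -a-> p2, -b-> p3
  p1 = (0 + 0)\{a,c} → ·
  p2 = a.b.0 + (a.0 + b.0 + b.0) → -a-> p4, -a-> p5, -b-> p4
  p3 = b.c.0 → -b-> p6
  p4 = 0 → ·
  p5 = b.0 → -b-> p4
  p6 = c.0 → -c-> p4
LTS(Q): 7 reachable states
  q0 = a.(a.b.0 + (a.0 + b.0)) + (b.b.c.0 + a.(0 + 0)\{a,c}) → -a-> q1, -a-> q2, -b-> q3
  q1 = (0 + 0)\{a,c} → ·
  q2 = a.b.0 + (a.0 + b.0) → -a-> q4, -a-> q5, -b-> q4
  q3 = b.c.0 → -b-> q6
  q4 = 0 → ·
  q5 = b.0 → -b-> q4
  q6 = c.0 → -c-> q4
Partition-refinement fixed point:
  B0 = {p0, q0}
  B1 = {p3, q3}
  B2 = {p6, q6}
  B3 = {p1, p4, q1, q4}
  B4 = {p2, q2}
  B5 = {p5, q5}
p0 ∈ B0, q0 ∈ B0 → same block
Bisimilar ⇒ trace-equivalent.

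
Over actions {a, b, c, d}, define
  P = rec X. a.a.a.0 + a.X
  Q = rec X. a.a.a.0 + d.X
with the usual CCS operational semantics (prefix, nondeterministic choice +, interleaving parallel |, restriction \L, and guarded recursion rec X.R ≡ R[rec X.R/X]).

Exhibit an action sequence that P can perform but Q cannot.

aaaa

Reachable graph of P (4 states):
  s0 = rec X. a.a.a.0 + a.X → --a--▸ s0, --a--▸ s1
  s1 = a.a.0 → --a--▸ s2
  s2 = a.0 → --a--▸ s3
  s3 = 0 → ∅
Reachable graph of Q (4 states):
  t0 = rec X. a.a.a.0 + d.X → --a--▸ t1, --d--▸ t0
  t1 = a.a.0 → --a--▸ t2
  t2 = a.0 → --a--▸ t3
  t3 = 0 → ∅
Executing aaaa from P (initial set {s0}):
  step 1 (a): {s0, s1}
  step 2 (a): {s0, s1, s2}
  step 3 (a): {s0, s1, s2, s3}
  step 4 (a): {s0, s1, s2, s3}
  P completes σ.
Executing aaaa from Q (initial set {t0}):
  step 1 (a): {t1}
  step 2 (a): {t2}
  step 3 (a): {t3}
  step 4 (a): no successor for Q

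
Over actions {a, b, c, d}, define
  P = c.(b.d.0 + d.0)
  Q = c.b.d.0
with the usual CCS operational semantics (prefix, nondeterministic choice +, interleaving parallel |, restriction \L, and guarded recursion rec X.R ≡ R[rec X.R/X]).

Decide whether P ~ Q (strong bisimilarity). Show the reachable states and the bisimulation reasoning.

P ≁ Q

Reachable graph of P (4 states):
  s0 = c.(b.d.0 + d.0) ⊢ -c-> s1
  s1 = b.d.0 + d.0 ⊢ -b-> s2, -d-> s3
  s2 = d.0 ⊢ -d-> s3
  s3 = 0 ⊢ ·
Reachable graph of Q (4 states):
  t0 = c.b.d.0 ⊢ -c-> t1
  t1 = b.d.0 ⊢ -b-> t2
  t2 = d.0 ⊢ -d-> t3
  t3 = 0 ⊢ ·
Partition-refinement fixed point:
  B0 = {s0}
  B1 = {s1}
  B2 = {s3, t3}
  B3 = {s2, t2}
  B4 = {t0}
  B5 = {t1}
s0 ∈ B0, t0 ∈ B4 → different blocks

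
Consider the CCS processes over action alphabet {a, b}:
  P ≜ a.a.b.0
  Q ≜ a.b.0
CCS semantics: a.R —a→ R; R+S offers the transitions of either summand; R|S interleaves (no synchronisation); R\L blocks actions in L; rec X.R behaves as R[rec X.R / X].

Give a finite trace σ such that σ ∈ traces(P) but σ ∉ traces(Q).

aa

P's transition system — 4 states:
  s0 = a.a.b.0 :: -a-> s1
  s1 = a.b.0 :: -a-> s2
  s2 = b.0 :: -b-> s3
  s3 = 0 :: stopped
Q's transition system — 3 states:
  t0 = a.b.0 :: -a-> t1
  t1 = b.0 :: -b-> t2
  t2 = 0 :: stopped
Run σ = ⟨aa⟩ on P: start {s0}
  step 1 (a): {s1}
  step 2 (a): {s2}
  — P admits the full trace.
Run σ = ⟨aa⟩ on Q: start {t0}
  step 1 (a): {t1}
  step 2 (a): ∅ (Q stuck)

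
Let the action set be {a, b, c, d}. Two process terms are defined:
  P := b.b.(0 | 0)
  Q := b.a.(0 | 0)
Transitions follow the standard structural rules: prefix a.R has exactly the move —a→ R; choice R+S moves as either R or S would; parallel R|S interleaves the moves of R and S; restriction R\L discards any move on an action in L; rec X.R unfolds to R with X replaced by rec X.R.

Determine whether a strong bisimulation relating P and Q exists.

Reachable graph of P (3 states):
  m0 = b.b.(0 | 0) → =b=> m1
  m1 = b.(0 | 0) → =b=> m2
  m2 = 0 | 0 → stopped
Reachable graph of Q (3 states):
  n0 = b.a.(0 | 0) → =b=> n1
  n1 = a.(0 | 0) → =a=> n2
  n2 = 0 | 0 → stopped
Coarsest stable partition (strong bisimilarity classes):
  B0 = {m0}
  B1 = {m1}
  B2 = {m2, n2}
  B3 = {n0}
  B4 = {n1}
m0 ∈ B0, n0 ∈ B3 → different blocks

P ≁ Q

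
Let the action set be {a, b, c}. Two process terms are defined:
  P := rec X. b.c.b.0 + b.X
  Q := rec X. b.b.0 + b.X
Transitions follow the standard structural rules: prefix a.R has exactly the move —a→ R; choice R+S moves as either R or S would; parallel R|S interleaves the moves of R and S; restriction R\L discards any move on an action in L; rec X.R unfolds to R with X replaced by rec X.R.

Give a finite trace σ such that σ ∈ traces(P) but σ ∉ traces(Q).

bc

LTS(P): 4 reachable states
  m0 = rec X. b.c.b.0 + b.X | =b=> m0, =b=> m1
  m1 = c.b.0 | =c=> m2
  m2 = b.0 | =b=> m3
  m3 = 0 | ·
LTS(Q): 3 reachable states
  n0 = rec X. b.b.0 + b.X | =b=> n0, =b=> n1
  n1 = b.0 | =b=> n2
  n2 = 0 | ·
Executing bc from P (initial set {m0}):
  [1] b ⇒ {m0, m1}
  [2] c ⇒ {m2}
  P completes σ.
Executing bc from Q (initial set {n0}):
  [1] b ⇒ {n0, n1}
  [2] c ⇒ ∅  — Q cannot continue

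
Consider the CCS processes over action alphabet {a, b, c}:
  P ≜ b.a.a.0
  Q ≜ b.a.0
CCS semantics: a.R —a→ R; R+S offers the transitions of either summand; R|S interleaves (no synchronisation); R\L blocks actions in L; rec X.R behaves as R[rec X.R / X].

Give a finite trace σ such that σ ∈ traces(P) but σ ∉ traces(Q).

baa

Reachable graph of P (4 states):
  s0 = b.a.a.0 has moves —b→ s1
  s1 = a.a.0 has moves —a→ s2
  s2 = a.0 has moves —a→ s3
  s3 = 0 has moves ·
Reachable graph of Q (3 states):
  t0 = b.a.0 has moves —b→ t1
  t1 = a.0 has moves —a→ t2
  t2 = 0 has moves ·
Executing baa from P (initial set {s0}):
  step 1 (b): {s1}
  step 2 (a): {s2}
  step 3 (a): {s3}
  P completes σ.
Executing baa from Q (initial set {t0}):
  step 1 (b): {t1}
  step 2 (a): {t2}
  step 3 (a): ∅ (Q stuck)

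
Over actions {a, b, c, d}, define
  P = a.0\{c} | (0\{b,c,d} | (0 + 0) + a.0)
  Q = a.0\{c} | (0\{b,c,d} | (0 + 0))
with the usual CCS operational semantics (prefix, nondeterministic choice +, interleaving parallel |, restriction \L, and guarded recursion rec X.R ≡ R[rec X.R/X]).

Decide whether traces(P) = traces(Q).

trace-distinct — witness ⟨aa⟩

LTS(P): 4 reachable states
  u0 = a.0\{c} | (0\{b,c,d} | (0 + 0) + a.0) ⊢ —a→ u1, —a→ u2
  u1 = 0\{c} | (0\{b,c,d} | (0 + 0) + a.0) ⊢ —a→ u3
  u2 = a.0\{c} | 0 ⊢ —a→ u3
  u3 = 0\{c} | 0 ⊢ (no moves)
LTS(Q): 2 reachable states
  v0 = a.0\{c} | (0\{b,c,d} | (0 + 0)) ⊢ —a→ v1
  v1 = 0\{c} | (0\{b,c,d} | (0 + 0)) ⊢ (no moves)
Run σ = ⟨aa⟩ on P: start {u0}
  [1] a ⇒ {u1, u2}
  [2] a ⇒ {u3}
  P completes σ.
Run σ = ⟨aa⟩ on Q: start {v0}
  [1] a ⇒ {v1}
  [2] a ⇒ no successor for Q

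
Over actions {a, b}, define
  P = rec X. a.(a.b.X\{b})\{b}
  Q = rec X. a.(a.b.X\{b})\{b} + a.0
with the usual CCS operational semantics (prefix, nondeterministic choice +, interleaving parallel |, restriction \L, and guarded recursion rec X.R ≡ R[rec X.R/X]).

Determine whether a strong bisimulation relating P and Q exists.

P's transition system — 3 states:
  m0 = rec X. a.(a.b.X\{b})\{b} → —a→ m1
  m1 = (a.b.(rec X. a.(a.b.X\{b})\{b})\{b})\{b} → —a→ m2
  m2 = (b.(rec X. a.(a.b.X\{b})\{b})\{b})\{b} → ∅
Q's transition system — 4 states:
  n0 = rec X. a.(a.b.X\{b})\{b} + a.0 → —a→ n1, —a→ n2
  n1 = (a.b.(rec X. a.(a.b.X\{b})\{b} + a.0)\{b})\{b} → —a→ n3
  n2 = 0 → ∅
  n3 = (b.(rec X. a.(a.b.X\{b})\{b} + a.0)\{b})\{b} → ∅
Bisimilarity quotient blocks:
  B0 = {m0}
  B1 = {m1, n1}
  B2 = {m2, n2, n3}
  B3 = {n0}
m0 ∈ B0, n0 ∈ B3 → different blocks

not bisimilar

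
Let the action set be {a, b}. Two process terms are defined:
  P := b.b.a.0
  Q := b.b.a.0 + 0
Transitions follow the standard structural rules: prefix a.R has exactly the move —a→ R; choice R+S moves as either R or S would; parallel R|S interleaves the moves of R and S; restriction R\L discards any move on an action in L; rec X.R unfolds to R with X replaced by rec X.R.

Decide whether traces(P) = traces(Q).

P's transition system — 4 states:
  u0 = b.b.a.0 ⊢ ··b··> u1
  u1 = b.a.0 ⊢ ··b··> u2
  u2 = a.0 ⊢ ··a··> u3
  u3 = 0 ⊢ stopped
Q's transition system — 4 states:
  v0 = b.b.a.0 + 0 ⊢ ··b··> v1
  v1 = b.a.0 ⊢ ··b··> v2
  v2 = a.0 ⊢ ··a··> v3
  v3 = 0 ⊢ stopped
Coarsest stable partition (strong bisimilarity classes):
  B0 = {u0, v0}
  B1 = {u1, v1}
  B2 = {u2, v2}
  B3 = {u3, v3}
u0 ∈ B0, v0 ∈ B0 → same block
Bisimilar ⇒ trace-equivalent.

YES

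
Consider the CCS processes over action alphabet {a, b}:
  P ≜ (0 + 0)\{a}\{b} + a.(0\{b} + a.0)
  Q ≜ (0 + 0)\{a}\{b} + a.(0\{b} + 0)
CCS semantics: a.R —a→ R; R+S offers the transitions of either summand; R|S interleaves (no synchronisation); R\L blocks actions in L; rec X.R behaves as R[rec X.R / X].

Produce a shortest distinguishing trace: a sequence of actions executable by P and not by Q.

aa

Reachable graph of P (3 states):
  u0 = (0 + 0)\{a}\{b} + a.(0\{b} + a.0) :: -a-> u1
  u1 = 0\{b} + a.0 :: -a-> u2
  u2 = 0 :: deadlocked
Reachable graph of Q (2 states):
  v0 = (0 + 0)\{a}\{b} + a.(0\{b} + 0) :: -a-> v1
  v1 = 0\{b} + 0 :: deadlocked
Run σ = ⟨aa⟩ on P: start {u0}
  after a @ step 1: {u1}
  after a @ step 2: {u2}
  — P admits the full trace.
Run σ = ⟨aa⟩ on Q: start {v0}
  after a @ step 1: {v1}
  after a @ step 2: ∅ (Q stuck)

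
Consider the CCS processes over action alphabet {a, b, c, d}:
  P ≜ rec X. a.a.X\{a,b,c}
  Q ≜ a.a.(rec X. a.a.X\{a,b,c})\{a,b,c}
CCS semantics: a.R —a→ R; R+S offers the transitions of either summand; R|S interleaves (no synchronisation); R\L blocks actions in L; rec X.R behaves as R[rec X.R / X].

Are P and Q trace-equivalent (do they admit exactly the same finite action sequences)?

LTS(P): 3 reachable states
  s0 = rec X. a.a.X\{a,b,c} :: —a→ s1
  s1 = a.(rec X. a.a.X\{a,b,c})\{a,b,c} :: —a→ s2
  s2 = (rec X. a.a.X\{a,b,c})\{a,b,c} :: ∅
LTS(Q): 3 reachable states
  t0 = a.a.(rec X. a.a.X\{a,b,c})\{a,b,c} :: —a→ t1
  t1 = a.(rec X. a.a.X\{a,b,c})\{a,b,c} :: —a→ t2
  t2 = (rec X. a.a.X\{a,b,c})\{a,b,c} :: ∅
Partition-refinement fixed point:
  B0 = {s0, t0}
  B1 = {s1, t1}
  B2 = {s2, t2}
s0 ∈ B0, t0 ∈ B0 → same block
Bisimilar ⇒ trace-equivalent.

trace-equivalent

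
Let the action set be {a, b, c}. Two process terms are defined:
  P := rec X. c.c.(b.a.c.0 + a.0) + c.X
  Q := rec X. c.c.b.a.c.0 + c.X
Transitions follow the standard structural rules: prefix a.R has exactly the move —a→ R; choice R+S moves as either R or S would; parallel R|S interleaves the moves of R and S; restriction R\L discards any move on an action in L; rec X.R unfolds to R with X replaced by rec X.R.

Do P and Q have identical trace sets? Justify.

P's transition system — 6 states:
  u0 = rec X. c.c.(b.a.c.0 + a.0) + c.X ⊢ -c-> u0, -c-> u1
  u1 = c.(b.a.c.0 + a.0) ⊢ -c-> u2
  u2 = b.a.c.0 + a.0 ⊢ -a-> u3, -b-> u4
  u3 = 0 ⊢ ∅
  u4 = a.c.0 ⊢ -a-> u5
  u5 = c.0 ⊢ -c-> u3
Q's transition system — 6 states:
  v0 = rec X. c.c.b.a.c.0 + c.X ⊢ -c-> v0, -c-> v1
  v1 = c.b.a.c.0 ⊢ -c-> v2
  v2 = b.a.c.0 ⊢ -b-> v3
  v3 = a.c.0 ⊢ -a-> v4
  v4 = c.0 ⊢ -c-> v5
  v5 = 0 ⊢ ∅
Run σ = ⟨cca⟩ on P: start {u0}
  step 1 (c): {u0, u1}
  step 2 (c): {u0, u1, u2}
  step 3 (a): {u3}
  P completes σ.
Run σ = ⟨cca⟩ on Q: start {v0}
  step 1 (c): {v0, v1}
  step 2 (c): {v0, v1, v2}
  step 3 (a): ∅  — Q cannot continue

NO — witness ⟨cca⟩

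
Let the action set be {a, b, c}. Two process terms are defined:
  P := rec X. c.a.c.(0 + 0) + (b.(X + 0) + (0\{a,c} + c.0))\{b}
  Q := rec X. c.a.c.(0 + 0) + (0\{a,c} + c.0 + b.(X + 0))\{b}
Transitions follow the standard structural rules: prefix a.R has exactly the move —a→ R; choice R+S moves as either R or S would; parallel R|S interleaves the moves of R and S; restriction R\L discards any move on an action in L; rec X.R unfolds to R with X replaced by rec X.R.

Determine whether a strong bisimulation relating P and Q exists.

bisimilar

P's transition system — 5 states:
  s0 = rec X. c.a.c.(0 + 0) + (b.(X + 0) + (0\{a,c} + c.0))\{b} → -c-> s1, -c-> s2
  s1 = 0\{b} → ·
  s2 = a.c.(0 + 0) → -a-> s3
  s3 = c.(0 + 0) → -c-> s4
  s4 = 0 + 0 → ·
Q's transition system — 5 states:
  t0 = rec X. c.a.c.(0 + 0) + (0\{a,c} + c.0 + b.(X + 0))\{b} → -c-> t1, -c-> t2
  t1 = 0\{b} → ·
  t2 = a.c.(0 + 0) → -a-> t3
  t3 = c.(0 + 0) → -c-> t4
  t4 = 0 + 0 → ·
Bisimilarity quotient blocks:
  B0 = {s0, t0}
  B1 = {s1, s4, t1, t4}
  B2 = {s2, t2}
  B3 = {s3, t3}
s0 ∈ B0, t0 ∈ B0 → same block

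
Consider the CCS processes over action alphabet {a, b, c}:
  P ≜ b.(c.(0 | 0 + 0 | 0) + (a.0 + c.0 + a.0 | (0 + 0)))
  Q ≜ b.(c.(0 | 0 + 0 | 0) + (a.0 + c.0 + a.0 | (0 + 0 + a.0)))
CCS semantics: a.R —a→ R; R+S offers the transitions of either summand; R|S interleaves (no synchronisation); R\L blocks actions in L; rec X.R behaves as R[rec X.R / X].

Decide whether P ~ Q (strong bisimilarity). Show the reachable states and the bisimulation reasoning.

Reachable graph of P (5 states):
  m0 = b.(c.(0 | 0 + 0 | 0) + (a.0 + c.0 + a.0 | (0 + 0))) → —b→ m1
  m1 = c.(0 | 0 + 0 | 0) + (a.0 + c.0 + a.0 | (0 + 0)) → —a→ m2, —a→ m3, —c→ m2, —c→ m4
  m2 = 0 → ∅
  m3 = 0 | (0 + 0) → ∅
  m4 = 0 | 0 + 0 | 0 → ∅
Reachable graph of Q (7 states):
  n0 = b.(c.(0 | 0 + 0 | 0) + (a.0 + c.0 + a.0 | (0 + 0 + a.0))) → —b→ n1
  n1 = c.(0 | 0 + 0 | 0) + (a.0 + c.0 + a.0 | (0 + 0 + a.0)) → —a→ n2, —a→ n3, —a→ n4, —c→ n2, —c→ n5
  n2 = 0 → ∅
  n3 = 0 | (0 + 0 + a.0) → —a→ n6
  n4 = a.0 | 0 → —a→ n6
  n5 = 0 | 0 + 0 | 0 → ∅
  n6 = 0 | 0 → ∅
Partition-refinement fixed point:
  B0 = {m0}
  B1 = {m1}
  B2 = {m2, m3, m4, n2, n5, n6}
  B3 = {n0}
  B4 = {n1}
  B5 = {n3, n4}
m0 ∈ B0, n0 ∈ B3 → different blocks

P ≁ Q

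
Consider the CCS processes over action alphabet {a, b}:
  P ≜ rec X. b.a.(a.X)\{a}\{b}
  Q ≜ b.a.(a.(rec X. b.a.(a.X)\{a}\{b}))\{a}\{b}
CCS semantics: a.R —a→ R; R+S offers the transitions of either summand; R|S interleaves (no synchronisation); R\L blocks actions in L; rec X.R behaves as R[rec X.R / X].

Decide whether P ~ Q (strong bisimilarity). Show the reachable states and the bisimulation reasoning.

LTS(P): 3 reachable states
  m0 = rec X. b.a.(a.X)\{a}\{b} :: —b→ m1
  m1 = a.(a.(rec X. b.a.(a.X)\{a}\{b}))\{a}\{b} :: —a→ m2
  m2 = (a.(rec X. b.a.(a.X)\{a}\{b}))\{a}\{b} :: ∅
LTS(Q): 3 reachable states
  n0 = b.a.(a.(rec X. b.a.(a.X)\{a}\{b}))\{a}\{b} :: —b→ n1
  n1 = a.(a.(rec X. b.a.(a.X)\{a}\{b}))\{a}\{b} :: —a→ n2
  n2 = (a.(rec X. b.a.(a.X)\{a}\{b}))\{a}\{b} :: ∅
Partition-refinement fixed point:
  B0 = {m0, n0}
  B1 = {m1, n1}
  B2 = {m2, n2}
m0 ∈ B0, n0 ∈ B0 → same block

P ~ Q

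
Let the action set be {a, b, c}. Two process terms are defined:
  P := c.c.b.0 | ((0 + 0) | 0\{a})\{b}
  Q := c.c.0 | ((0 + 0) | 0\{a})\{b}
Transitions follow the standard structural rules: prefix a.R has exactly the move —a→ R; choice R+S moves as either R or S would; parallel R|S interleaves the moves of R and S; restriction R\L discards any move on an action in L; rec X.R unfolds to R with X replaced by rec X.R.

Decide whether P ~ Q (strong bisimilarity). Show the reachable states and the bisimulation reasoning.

P ≁ Q

P's transition system — 4 states:
  m0 = c.c.b.0 | ((0 + 0) | 0\{a})\{b} | -c-> m1
  m1 = c.b.0 | ((0 + 0) | 0\{a})\{b} | -c-> m2
  m2 = b.0 | ((0 + 0) | 0\{a})\{b} | -b-> m3
  m3 = 0 | ((0 + 0) | 0\{a})\{b} | (no moves)
Q's transition system — 3 states:
  n0 = c.c.0 | ((0 + 0) | 0\{a})\{b} | -c-> n1
  n1 = c.0 | ((0 + 0) | 0\{a})\{b} | -c-> n2
  n2 = 0 | ((0 + 0) | 0\{a})\{b} | (no moves)
Partition-refinement fixed point:
  B0 = {m0}
  B1 = {m1}
  B2 = {m2}
  B3 = {m3, n2}
  B4 = {n0}
  B5 = {n1}
m0 ∈ B0, n0 ∈ B4 → different blocks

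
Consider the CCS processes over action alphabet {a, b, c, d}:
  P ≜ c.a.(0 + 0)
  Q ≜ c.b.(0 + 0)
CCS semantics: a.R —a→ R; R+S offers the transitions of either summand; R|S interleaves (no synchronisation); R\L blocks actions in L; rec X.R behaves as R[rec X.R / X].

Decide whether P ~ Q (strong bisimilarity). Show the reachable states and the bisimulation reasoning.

not bisimilar

LTS(P): 3 reachable states
  m0 = c.a.(0 + 0) has moves ··c··> m1
  m1 = a.(0 + 0) has moves ··a··> m2
  m2 = 0 + 0 has moves ∅
LTS(Q): 3 reachable states
  n0 = c.b.(0 + 0) has moves ··c··> n1
  n1 = b.(0 + 0) has moves ··b··> n2
  n2 = 0 + 0 has moves ∅
Coarsest stable partition (strong bisimilarity classes):
  B0 = {m0}
  B1 = {m1}
  B2 = {m2, n2}
  B3 = {n0}
  B4 = {n1}
m0 ∈ B0, n0 ∈ B3 → different blocks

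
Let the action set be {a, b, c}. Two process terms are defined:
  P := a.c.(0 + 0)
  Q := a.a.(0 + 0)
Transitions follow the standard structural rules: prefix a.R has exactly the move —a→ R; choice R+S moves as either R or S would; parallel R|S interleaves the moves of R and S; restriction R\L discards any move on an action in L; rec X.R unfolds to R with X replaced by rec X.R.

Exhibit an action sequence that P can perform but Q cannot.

ac

Reachable graph of P (3 states):
  p0 = a.c.(0 + 0) → =a=> p1
  p1 = c.(0 + 0) → =c=> p2
  p2 = 0 + 0 → ∅
Reachable graph of Q (3 states):
  q0 = a.a.(0 + 0) → =a=> q1
  q1 = a.(0 + 0) → =a=> q2
  q2 = 0 + 0 → ∅
Run σ = ⟨ac⟩ on P: start {p0}
  step 1 (a): {p1}
  step 2 (c): {p2}
  P completes σ.
Run σ = ⟨ac⟩ on Q: start {q0}
  step 1 (a): {q1}
  step 2 (c): no successor for Q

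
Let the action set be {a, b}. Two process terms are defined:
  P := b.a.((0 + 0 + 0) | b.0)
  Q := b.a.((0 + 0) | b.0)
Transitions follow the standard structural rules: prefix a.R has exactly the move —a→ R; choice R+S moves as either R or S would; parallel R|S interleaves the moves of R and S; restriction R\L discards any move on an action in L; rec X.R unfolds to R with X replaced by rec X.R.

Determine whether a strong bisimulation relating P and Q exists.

Reachable graph of P (4 states):
  p0 = b.a.((0 + 0 + 0) | b.0) :: --b--▸ p1
  p1 = a.((0 + 0 + 0) | b.0) :: --a--▸ p2
  p2 = (0 + 0 + 0) | b.0 :: --b--▸ p3
  p3 = (0 + 0 + 0) | 0 :: deadlocked
Reachable graph of Q (4 states):
  q0 = b.a.((0 + 0) | b.0) :: --b--▸ q1
  q1 = a.((0 + 0) | b.0) :: --a--▸ q2
  q2 = (0 + 0) | b.0 :: --b--▸ q3
  q3 = (0 + 0) | 0 :: deadlocked
Partition-refinement fixed point:
  B0 = {p0, q0}
  B1 = {p1, q1}
  B2 = {p2, q2}
  B3 = {p3, q3}
p0 ∈ B0, q0 ∈ B0 → same block

P ~ Q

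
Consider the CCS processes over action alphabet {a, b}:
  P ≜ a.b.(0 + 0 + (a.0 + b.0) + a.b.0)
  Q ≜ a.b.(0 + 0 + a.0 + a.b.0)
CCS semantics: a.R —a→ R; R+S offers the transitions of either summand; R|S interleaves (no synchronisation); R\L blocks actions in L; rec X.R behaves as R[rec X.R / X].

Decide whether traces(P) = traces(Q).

NO — witness ⟨abb⟩

LTS(P): 5 reachable states
  s0 = a.b.(0 + 0 + (a.0 + b.0) + a.b.0) | —a→ s1
  s1 = b.(0 + 0 + (a.0 + b.0) + a.b.0) | —b→ s2
  s2 = 0 + 0 + (a.0 + b.0) + a.b.0 | —a→ s3, —a→ s4, —b→ s3
  s3 = 0 | stopped
  s4 = b.0 | —b→ s3
LTS(Q): 5 reachable states
  t0 = a.b.(0 + 0 + a.0 + a.b.0) | —a→ t1
  t1 = b.(0 + 0 + a.0 + a.b.0) | —b→ t2
  t2 = 0 + 0 + a.0 + a.b.0 | —a→ t3, —a→ t4
  t3 = 0 | stopped
  t4 = b.0 | —b→ t3
Executing abb from P (initial set {s0}):
  after a @ step 1: {s1}
  after b @ step 2: {s2}
  after b @ step 3: {s3}
  P completes σ.
Executing abb from Q (initial set {t0}):
  after a @ step 1: {t1}
  after b @ step 2: {t2}
  after b @ step 3: no successor for Q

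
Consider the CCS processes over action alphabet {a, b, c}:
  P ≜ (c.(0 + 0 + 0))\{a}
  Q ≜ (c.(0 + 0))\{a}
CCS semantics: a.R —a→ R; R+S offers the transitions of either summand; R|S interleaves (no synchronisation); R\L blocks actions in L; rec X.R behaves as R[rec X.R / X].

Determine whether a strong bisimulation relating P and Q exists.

Reachable graph of P (2 states):
  u0 = (c.(0 + 0 + 0))\{a} → ··c··> u1
  u1 = (0 + 0 + 0)\{a} → (no moves)
Reachable graph of Q (2 states):
  v0 = (c.(0 + 0))\{a} → ··c··> v1
  v1 = (0 + 0)\{a} → (no moves)
Partition-refinement fixed point:
  B0 = {u0, v0}
  B1 = {u1, v1}
u0 ∈ B0, v0 ∈ B0 → same block

YES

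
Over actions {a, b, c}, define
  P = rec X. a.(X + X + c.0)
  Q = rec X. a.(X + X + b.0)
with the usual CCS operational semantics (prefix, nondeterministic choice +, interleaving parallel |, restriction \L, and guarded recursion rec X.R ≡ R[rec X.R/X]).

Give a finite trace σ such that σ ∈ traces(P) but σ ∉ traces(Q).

ac

Reachable graph of P (3 states):
  s0 = rec X. a.(X + X + c.0) has moves -a-> s1
  s1 = (rec X. a.(X + X + c.0)) + (rec X. a.(X + X + c.0)) + c.0 has moves -a-> s1, -c-> s2
  s2 = 0 has moves stopped
Reachable graph of Q (3 states):
  t0 = rec X. a.(X + X + b.0) has moves -a-> t1
  t1 = (rec X. a.(X + X + b.0)) + (rec X. a.(X + X + b.0)) + b.0 has moves -a-> t1, -b-> t2
  t2 = 0 has moves stopped
Run σ = ⟨ac⟩ on P: start {s0}
  after a @ step 1: {s1}
  after c @ step 2: {s2}
  ✓ P
Run σ = ⟨ac⟩ on Q: start {t0}
  after a @ step 1: {t1}
  after c @ step 2: ∅  — Q cannot continue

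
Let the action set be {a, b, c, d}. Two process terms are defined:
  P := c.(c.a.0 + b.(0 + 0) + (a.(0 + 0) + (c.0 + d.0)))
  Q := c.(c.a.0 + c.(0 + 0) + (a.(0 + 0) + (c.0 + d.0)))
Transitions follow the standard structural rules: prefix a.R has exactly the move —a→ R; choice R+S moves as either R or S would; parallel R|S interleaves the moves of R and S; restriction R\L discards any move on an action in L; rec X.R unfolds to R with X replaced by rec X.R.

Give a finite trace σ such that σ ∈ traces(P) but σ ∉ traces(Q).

cb

Reachable graph of P (5 states):
  m0 = c.(c.a.0 + b.(0 + 0) + (a.(0 + 0) + (c.0 + d.0))) :: -c-> m1
  m1 = c.a.0 + b.(0 + 0) + (a.(0 + 0) + (c.0 + d.0)) :: -a-> m2, -b-> m2, -c-> m3, -c-> m4, -d-> m3
  m2 = 0 + 0 :: stopped
  m3 = 0 :: stopped
  m4 = a.0 :: -a-> m3
Reachable graph of Q (5 states):
  n0 = c.(c.a.0 + c.(0 + 0) + (a.(0 + 0) + (c.0 + d.0))) :: -c-> n1
  n1 = c.a.0 + c.(0 + 0) + (a.(0 + 0) + (c.0 + d.0)) :: -a-> n2, -c-> n2, -c-> n3, -c-> n4, -d-> n3
  n2 = 0 + 0 :: stopped
  n3 = 0 :: stopped
  n4 = a.0 :: -a-> n3
Run σ = ⟨cb⟩ on P: start {m0}
  [1] c ⇒ {m1}
  [2] b ⇒ {m2}
  — P admits the full trace.
Run σ = ⟨cb⟩ on Q: start {n0}
  [1] c ⇒ {n1}
  [2] b ⇒ no successor for Q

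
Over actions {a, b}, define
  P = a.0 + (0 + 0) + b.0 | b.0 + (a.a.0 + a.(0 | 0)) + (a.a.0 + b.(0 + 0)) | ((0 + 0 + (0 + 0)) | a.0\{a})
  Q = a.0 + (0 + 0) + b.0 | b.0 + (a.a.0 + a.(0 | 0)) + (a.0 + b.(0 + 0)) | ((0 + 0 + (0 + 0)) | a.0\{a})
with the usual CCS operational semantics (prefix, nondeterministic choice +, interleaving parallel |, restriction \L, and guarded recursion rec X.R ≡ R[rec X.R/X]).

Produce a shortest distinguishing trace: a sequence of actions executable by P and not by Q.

P's transition system — 13 states:
  u0 = a.0 + (0 + 0) + b.0 | b.0 + (a.a.0 + a.(0 | 0)) + (a.a.0 + b.(0 + 0)) | ((0 + 0 + (0 + 0)) | a.0\{a}) :: -a-> u1, -a-> u2, -a-> u3, -a-> u4, -a-> u5, -b-> u6, -b-> u7, -b-> u8
  u1 = (a.a.0 + b.(0 + 0)) | ((0 + 0 + (0 + 0)) | 0\{a}) :: -a-> u9, -b-> u10
  u2 = 0 :: ∅
  u3 = 0 | 0 :: ∅
  u4 = a.0 :: -a-> u2
  u5 = a.0 | ((0 + 0 + (0 + 0)) | a.0\{a}) :: -a-> u11, -a-> u9
  u6 = (0 + 0) | ((0 + 0 + (0 + 0)) | a.0\{a}) :: -a-> u10
  u7 = 0 | b.0 :: -b-> u3
  u8 = b.0 | 0 :: -b-> u3
  u9 = a.0 | ((0 + 0 + (0 + 0)) | 0\{a}) :: -a-> u12
  u10 = (0 + 0) | ((0 + 0 + (0 + 0)) | 0\{a}) :: ∅
  u11 = 0 | ((0 + 0 + (0 + 0)) | a.0\{a}) :: -a-> u12
  u12 = 0 | ((0 + 0 + (0 + 0)) | 0\{a}) :: ∅
Q's transition system — 11 states:
  v0 = a.0 + (0 + 0) + b.0 | b.0 + (a.a.0 + a.(0 | 0)) + (a.0 + b.(0 + 0)) | ((0 + 0 + (0 + 0)) | a.0\{a}) :: -a-> v1, -a-> v2, -a-> v3, -a-> v4, -a-> v5, -b-> v6, -b-> v7, -b-> v8
  v1 = (a.0 + b.(0 + 0)) | ((0 + 0 + (0 + 0)) | 0\{a}) :: -a-> v9, -b-> v10
  v2 = 0 :: ∅
  v3 = 0 | ((0 + 0 + (0 + 0)) | a.0\{a}) :: -a-> v9
  v4 = 0 | 0 :: ∅
  v5 = a.0 :: -a-> v2
  v6 = (0 + 0) | ((0 + 0 + (0 + 0)) | a.0\{a}) :: -a-> v10
  v7 = 0 | b.0 :: -b-> v4
  v8 = b.0 | 0 :: -b-> v4
  v9 = 0 | ((0 + 0 + (0 + 0)) | 0\{a}) :: ∅
  v10 = (0 + 0) | ((0 + 0 + (0 + 0)) | 0\{a}) :: ∅
Run σ = ⟨aaa⟩ on P: start {u0}
  [1] a ⇒ {u1, u2, u3, u4, u5}
  [2] a ⇒ {u11, u2, u9}
  [3] a ⇒ {u12}
  ✓ P
Run σ = ⟨aaa⟩ on Q: start {v0}
  [1] a ⇒ {v1, v2, v3, v4, v5}
  [2] a ⇒ {v2, v9}
  [3] a ⇒ no successor for Q

aaa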